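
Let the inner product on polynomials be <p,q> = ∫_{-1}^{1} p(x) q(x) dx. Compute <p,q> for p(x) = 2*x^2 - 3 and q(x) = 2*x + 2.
<p,q> = -28/3

Expand the product: p(x)·q(x) = 4*x^3 + 4*x^2 - 6*x - 6.
∫_{-1}^{1} of each monomial x^k gives [2/(k+1) if k even, 0 if k odd]. Integrating term-by-term (or equivalently evaluating the antiderivative F(x) = x^4 + 4*x^3/3 - 3*x^2 - 6*x at the endpoints):
  F(1) − F(−1) = -20/3 − (8/3) = -28/3.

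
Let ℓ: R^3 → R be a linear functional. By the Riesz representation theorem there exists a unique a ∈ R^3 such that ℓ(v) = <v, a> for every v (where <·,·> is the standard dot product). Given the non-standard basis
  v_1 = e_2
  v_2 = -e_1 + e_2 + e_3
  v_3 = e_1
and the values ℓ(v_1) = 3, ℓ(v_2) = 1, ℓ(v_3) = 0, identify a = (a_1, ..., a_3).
a = (0, 3, -2)

Write a = (a_1, ..., a_3) in the standard basis. For each basis vector v_i, ℓ(v_i) = <v_i, a> is a linear equation in the a_j's. Collect the n equations into a matrix system V a = ℓ, where row i of V is v_i (expressed in the standard basis). Since V is invertible (lower-triangular with 1s on the diagonal, up to permutation), solve by back-substitution:
  V =
[[0, 1, 0],
 [-1, 1, 1],
 [1, 0, 0]]
  V a = (3, 1, 0)
Solving gives a = (0, 3, -2).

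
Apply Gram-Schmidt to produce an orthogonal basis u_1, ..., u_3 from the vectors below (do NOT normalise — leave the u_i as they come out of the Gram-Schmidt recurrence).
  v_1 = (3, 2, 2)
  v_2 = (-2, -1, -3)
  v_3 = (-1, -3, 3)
Orthogonal basis:
  u_1 = (3, 2, 2)
  u_2 = (8/17, 11/17, -23/17)
  u_3 = (16/21, -20/21, -4/21)

Apply the Gram-Schmidt recurrence
  u_1 = v_1
  u_i = v_i − Σ_{j<i} ((v_i · u_j) / (u_j · u_j)) · u_j.

Step by step this gives:
  u_1 = (3, 2, 2)
  u_2 = (8/17, 11/17, -23/17)
  u_3 = (16/21, -20/21, -4/21)

Orthogonality check:
  u_2 · u_1 = 0 (should be 0)
  u_3 · u_1 = 0 (should be 0)
  u_3 · u_2 = 0 (should be 0)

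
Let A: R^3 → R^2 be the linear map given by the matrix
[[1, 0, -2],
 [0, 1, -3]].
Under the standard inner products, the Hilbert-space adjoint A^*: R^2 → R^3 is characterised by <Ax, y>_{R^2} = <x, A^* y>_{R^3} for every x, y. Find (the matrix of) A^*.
A^* = A^T =
[[1, 0],
 [0, 1],
 [-2, -3]]

For real matrices with standard dot products, the defining identity <Ax, y> = <x, A^* y> gives (Ax)^T y = x^T (A^*) y, i.e. x^T A^T y = x^T (A^*) y. Since this holds for all x, y, we must have A^* = A^T. Therefore
A^* =
[[1, 0],
 [0, 1],
 [-2, -3]].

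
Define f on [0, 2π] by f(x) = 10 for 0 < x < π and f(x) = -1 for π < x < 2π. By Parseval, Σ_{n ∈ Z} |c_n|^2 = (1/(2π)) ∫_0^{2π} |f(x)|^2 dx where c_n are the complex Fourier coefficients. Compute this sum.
Σ |c_n|^2 = 101/2

Parseval equates the L^2 energy of f (normalised by 1/(2π)) with the ℓ^2 sum of its Fourier coefficients: (1/(2π)) ∫_0^{2π} |f|^2 = Σ |c_n|^2.
Compute the left side: (1/(2π)) [∫_0^π 10^2 dx + ∫_π^{2π} (-1)^2 dx] = (1/(2π)) · (100π + 1π) = (100 + 1)/2 = 101/2.
So Σ_{n ∈ Z} |c_n|^2 = 101/2.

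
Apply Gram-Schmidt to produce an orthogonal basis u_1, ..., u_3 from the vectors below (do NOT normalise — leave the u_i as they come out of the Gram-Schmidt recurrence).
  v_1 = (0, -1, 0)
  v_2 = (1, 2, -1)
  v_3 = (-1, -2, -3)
Orthogonal basis:
  u_1 = (0, -1, 0)
  u_2 = (1, 0, -1)
  u_3 = (-2, 0, -2)

Apply the Gram-Schmidt recurrence
  u_1 = v_1
  u_i = v_i − Σ_{j<i} ((v_i · u_j) / (u_j · u_j)) · u_j.

Step by step this gives:
  u_1 = (0, -1, 0)
  u_2 = (1, 0, -1)
  u_3 = (-2, 0, -2)

Orthogonality check:
  u_2 · u_1 = 0 (should be 0)
  u_3 · u_1 = 0 (should be 0)
  u_3 · u_2 = 0 (should be 0)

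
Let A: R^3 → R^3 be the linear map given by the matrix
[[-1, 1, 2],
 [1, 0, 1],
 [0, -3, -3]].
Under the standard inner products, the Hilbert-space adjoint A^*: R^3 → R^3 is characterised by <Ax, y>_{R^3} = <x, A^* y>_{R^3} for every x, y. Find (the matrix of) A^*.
A^* = A^T =
[[-1, 1, 0],
 [1, 0, -3],
 [2, 1, -3]]

For real matrices with standard dot products, the defining identity <Ax, y> = <x, A^* y> gives (Ax)^T y = x^T (A^*) y, i.e. x^T A^T y = x^T (A^*) y. Since this holds for all x, y, we must have A^* = A^T. Therefore
A^* =
[[-1, 1, 0],
 [1, 0, -3],
 [2, 1, -3]].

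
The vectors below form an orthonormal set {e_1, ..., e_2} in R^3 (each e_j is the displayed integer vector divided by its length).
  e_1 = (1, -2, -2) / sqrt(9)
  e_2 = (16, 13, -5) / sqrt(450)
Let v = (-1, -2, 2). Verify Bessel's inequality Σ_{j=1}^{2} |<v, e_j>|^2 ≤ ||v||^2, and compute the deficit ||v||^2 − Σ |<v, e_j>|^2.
Σ |<v, e_j>|^2 = 153/25; ||v||^2 = 9; deficit = 72/25

Write each e_j = u_j / sqrt(<u_j, u_j>) where u_j is the displayed integer vector. Then <v, e_j> = <v, u_j> / sqrt(<u_j, u_j>), so |<v, e_j>|^2 = <v, u_j>^2 / <u_j, u_j>.
Coefficients: <v, e_1> = -1/sqrt(9), <v, e_2> = -52/sqrt(450).
Square and sum: Σ |<v, e_j>|^2 = 153/25.
Compute ||v||^2 = v·v = 9.
Deficit = 9 − 153/25 = 72/25 ≥ 0, confirming Bessel's inequality. (The deficit equals ||v − Σ <v,e_j> e_j||^2, the squared distance from v to span{e_j}.)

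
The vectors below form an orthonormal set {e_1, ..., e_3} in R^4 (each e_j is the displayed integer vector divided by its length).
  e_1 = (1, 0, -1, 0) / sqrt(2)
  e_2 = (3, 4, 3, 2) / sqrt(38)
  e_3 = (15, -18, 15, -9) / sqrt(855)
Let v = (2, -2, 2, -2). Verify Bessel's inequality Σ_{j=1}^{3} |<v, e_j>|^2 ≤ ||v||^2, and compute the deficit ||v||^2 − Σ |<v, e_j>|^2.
Σ |<v, e_j>|^2 = 76/5; ||v||^2 = 16; deficit = 4/5

Write each e_j = u_j / sqrt(<u_j, u_j>) where u_j is the displayed integer vector. Then <v, e_j> = <v, u_j> / sqrt(<u_j, u_j>), so |<v, e_j>|^2 = <v, u_j>^2 / <u_j, u_j>.
Coefficients: <v, e_1> = 0/sqrt(2), <v, e_2> = 0/sqrt(38), <v, e_3> = 114/sqrt(855).
Square and sum: Σ |<v, e_j>|^2 = 76/5.
Compute ||v||^2 = v·v = 16.
Deficit = 16 − 76/5 = 4/5 ≥ 0, confirming Bessel's inequality. (The deficit equals ||v − Σ <v,e_j> e_j||^2, the squared distance from v to span{e_j}.)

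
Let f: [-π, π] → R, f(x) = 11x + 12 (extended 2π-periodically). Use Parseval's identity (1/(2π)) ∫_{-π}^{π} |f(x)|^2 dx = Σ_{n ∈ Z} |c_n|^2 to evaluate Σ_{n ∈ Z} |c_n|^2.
Σ |c_n|^2 = 121π^2/3 + 144

Expand and integrate term by term over [-π, π]:
  ∫ (11x)^2 dx = 121·(2π^3/3); ∫ 2·11·(12)·x dx = 0 (odd integrand); ∫ 12^2 dx = 144·2π.
So (1/(2π)) ∫_{-π}^{π} (11x + 12)^2 dx = 121π^2/3 + 144 = 121π^2/3 + 144.
Parseval ⇒ Σ |c_n|^2 = 121π^2/3 + 144.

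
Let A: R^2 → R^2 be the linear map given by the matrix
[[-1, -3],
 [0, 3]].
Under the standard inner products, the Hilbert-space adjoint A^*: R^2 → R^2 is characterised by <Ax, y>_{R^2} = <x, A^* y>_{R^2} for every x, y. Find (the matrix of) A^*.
A^* = A^T =
[[-1, 0],
 [-3, 3]]

For real matrices with standard dot products, the defining identity <Ax, y> = <x, A^* y> gives (Ax)^T y = x^T (A^*) y, i.e. x^T A^T y = x^T (A^*) y. Since this holds for all x, y, we must have A^* = A^T. Therefore
A^* =
[[-1, 0],
 [-3, 3]].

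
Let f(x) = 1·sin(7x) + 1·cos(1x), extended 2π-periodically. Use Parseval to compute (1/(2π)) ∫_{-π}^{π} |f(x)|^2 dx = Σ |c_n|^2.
Σ |c_n|^2 = 1

Expand |f|^2 and use orthogonality of {sin(nx), cos(mx)} on [-π, π]:
  ∫_{-π}^{π} sin(nx)^2 dx = π, ∫ cos(mx)^2 dx = π, and cross terms integrate to 0.
So ∫_{-π}^{π} f(x)^2 dx = 1^2 · π + 1^2 · π = (1 + 1)π.
Divide by 2π: (1 + 1)/2 = 1.
By Parseval, this equals Σ |c_n|^2.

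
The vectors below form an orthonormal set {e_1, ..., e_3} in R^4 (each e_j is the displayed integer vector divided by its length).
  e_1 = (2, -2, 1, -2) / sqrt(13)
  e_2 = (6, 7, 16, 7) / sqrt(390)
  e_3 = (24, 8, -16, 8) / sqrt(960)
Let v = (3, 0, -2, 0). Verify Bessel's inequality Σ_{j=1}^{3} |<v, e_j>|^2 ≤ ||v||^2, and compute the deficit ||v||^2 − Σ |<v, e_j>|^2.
Σ |<v, e_j>|^2 = 13; ||v||^2 = 13; deficit = 0

Write each e_j = u_j / sqrt(<u_j, u_j>) where u_j is the displayed integer vector. Then <v, e_j> = <v, u_j> / sqrt(<u_j, u_j>), so |<v, e_j>|^2 = <v, u_j>^2 / <u_j, u_j>.
Coefficients: <v, e_1> = 4/sqrt(13), <v, e_2> = -14/sqrt(390), <v, e_3> = 104/sqrt(960).
Square and sum: Σ |<v, e_j>|^2 = 13.
Compute ||v||^2 = v·v = 13.
Deficit = 13 − 13 = 0 ≥ 0, confirming Bessel's inequality. (The deficit equals ||v − Σ <v,e_j> e_j||^2, the squared distance from v to span{e_j}.)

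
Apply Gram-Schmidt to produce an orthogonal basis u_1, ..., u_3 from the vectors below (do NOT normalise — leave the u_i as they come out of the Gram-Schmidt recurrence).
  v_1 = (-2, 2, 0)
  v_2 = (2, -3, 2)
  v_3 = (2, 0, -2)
Orthogonal basis:
  u_1 = (-2, 2, 0)
  u_2 = (-1/2, -1/2, 2)
  u_3 = (4/9, 4/9, 2/9)

Apply the Gram-Schmidt recurrence
  u_1 = v_1
  u_i = v_i − Σ_{j<i} ((v_i · u_j) / (u_j · u_j)) · u_j.

Step by step this gives:
  u_1 = (-2, 2, 0)
  u_2 = (-1/2, -1/2, 2)
  u_3 = (4/9, 4/9, 2/9)

Orthogonality check:
  u_2 · u_1 = 0 (should be 0)
  u_3 · u_1 = 0 (should be 0)
  u_3 · u_2 = 0 (should be 0)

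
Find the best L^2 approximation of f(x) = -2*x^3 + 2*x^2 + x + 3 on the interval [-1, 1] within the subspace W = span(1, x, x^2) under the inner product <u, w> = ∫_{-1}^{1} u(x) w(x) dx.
g(x) = 2*x^2 - x/5 + 3

The best approximation g ∈ W is the orthogonal projection of f onto W. Writing g = a_0 + a_1 x + a_2 x^2, the coefficients solve the normal equations G · a = b where
  G_{ij} = <φ_i, φ_j> and b_i = <f, φ_i>, with φ_0 = 1, φ_1 = x, φ_2 = x^2.
G =
  [2, 0, 2/3]
  [0, 2/3, 0]
  [2/3, 0, 2/5],
b = (22/3, -2/15, 14/5).
Solving gives a_0 = 3, a_1 = -1/5, a_2 = 2, so
  g(x) = 2*x^2 - x/5 + 3.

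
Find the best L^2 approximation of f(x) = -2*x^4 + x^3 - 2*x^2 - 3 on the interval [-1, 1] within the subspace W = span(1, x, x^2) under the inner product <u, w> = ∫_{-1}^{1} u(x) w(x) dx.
g(x) = -26*x^2/7 + 3*x/5 - 99/35

The best approximation g ∈ W is the orthogonal projection of f onto W. Writing g = a_0 + a_1 x + a_2 x^2, the coefficients solve the normal equations G · a = b where
  G_{ij} = <φ_i, φ_j> and b_i = <f, φ_i>, with φ_0 = 1, φ_1 = x, φ_2 = x^2.
G =
  [2, 0, 2/3]
  [0, 2/3, 0]
  [2/3, 0, 2/5],
b = (-122/15, 2/5, -118/35).
Solving gives a_0 = -99/35, a_1 = 3/5, a_2 = -26/7, so
  g(x) = -26*x^2/7 + 3*x/5 - 99/35.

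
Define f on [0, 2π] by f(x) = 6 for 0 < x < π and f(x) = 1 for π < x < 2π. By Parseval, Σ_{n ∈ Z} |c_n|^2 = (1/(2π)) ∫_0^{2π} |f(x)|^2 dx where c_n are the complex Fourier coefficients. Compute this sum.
Σ |c_n|^2 = 37/2

Parseval equates the L^2 energy of f (normalised by 1/(2π)) with the ℓ^2 sum of its Fourier coefficients: (1/(2π)) ∫_0^{2π} |f|^2 = Σ |c_n|^2.
Compute the left side: (1/(2π)) [∫_0^π 6^2 dx + ∫_π^{2π} 1^2 dx] = (1/(2π)) · (36π + 1π) = (36 + 1)/2 = 37/2.
So Σ_{n ∈ Z} |c_n|^2 = 37/2.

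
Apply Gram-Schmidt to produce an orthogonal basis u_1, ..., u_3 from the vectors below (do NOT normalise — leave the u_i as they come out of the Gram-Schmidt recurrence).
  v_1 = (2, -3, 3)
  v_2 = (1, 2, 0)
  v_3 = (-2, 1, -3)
Orthogonal basis:
  u_1 = (2, -3, 3)
  u_2 = (15/11, 16/11, 6/11)
  u_3 = (18/47, -9/47, -21/47)

Apply the Gram-Schmidt recurrence
  u_1 = v_1
  u_i = v_i − Σ_{j<i} ((v_i · u_j) / (u_j · u_j)) · u_j.

Step by step this gives:
  u_1 = (2, -3, 3)
  u_2 = (15/11, 16/11, 6/11)
  u_3 = (18/47, -9/47, -21/47)

Orthogonality check:
  u_2 · u_1 = 0 (should be 0)
  u_3 · u_1 = 0 (should be 0)
  u_3 · u_2 = 0 (should be 0)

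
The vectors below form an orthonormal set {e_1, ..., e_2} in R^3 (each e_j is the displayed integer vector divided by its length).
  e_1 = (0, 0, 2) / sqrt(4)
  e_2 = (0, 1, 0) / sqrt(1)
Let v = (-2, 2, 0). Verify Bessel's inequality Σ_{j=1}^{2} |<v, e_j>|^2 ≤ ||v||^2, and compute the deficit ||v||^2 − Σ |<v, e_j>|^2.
Σ |<v, e_j>|^2 = 4; ||v||^2 = 8; deficit = 4

Write each e_j = u_j / sqrt(<u_j, u_j>) where u_j is the displayed integer vector. Then <v, e_j> = <v, u_j> / sqrt(<u_j, u_j>), so |<v, e_j>|^2 = <v, u_j>^2 / <u_j, u_j>.
Coefficients: <v, e_1> = 0/sqrt(4), <v, e_2> = 2/sqrt(1).
Square and sum: Σ |<v, e_j>|^2 = 4.
Compute ||v||^2 = v·v = 8.
Deficit = 8 − 4 = 4 ≥ 0, confirming Bessel's inequality. (The deficit equals ||v − Σ <v,e_j> e_j||^2, the squared distance from v to span{e_j}.)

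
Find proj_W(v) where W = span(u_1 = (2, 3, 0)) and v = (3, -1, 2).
proj_W(v) = (6/13, 9/13, 0)

Set up U = [u_1 | ... | u_1] ∈ R^(3×1). The projector onto W = col(U) is P = U (U^T U)^(-1) U^T.
Compute U^T U =
  [13],
and U^T v = (3).
Solve U^T U · c = U^T v for the coefficients: c = (3/13). The projection is proj_W(v) = U c.
Check: (v - proj_W(v)) · u_1 = 0  (should be 0).
Result: proj_W(v) = (6/13, 9/13, 0).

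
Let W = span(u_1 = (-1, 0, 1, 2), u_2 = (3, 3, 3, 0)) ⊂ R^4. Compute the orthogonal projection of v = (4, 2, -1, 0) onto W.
proj_W(v) = (5/2, 5/3, 5/6, -5/3)

Set up U = [u_1 | ... | u_2] ∈ R^(4×2). The projector onto W = col(U) is P = U (U^T U)^(-1) U^T.
Compute U^T U =
  [6, 0]
  [0, 27],
and U^T v = (-5, 15).
Solve U^T U · c = U^T v for the coefficients: c = (-5/6, 5/9). The projection is proj_W(v) = U c.
Check: (v - proj_W(v)) · u_1 = 0  (should be 0).
Check: (v - proj_W(v)) · u_2 = 0  (should be 0).
Result: proj_W(v) = (5/2, 5/3, 5/6, -5/3).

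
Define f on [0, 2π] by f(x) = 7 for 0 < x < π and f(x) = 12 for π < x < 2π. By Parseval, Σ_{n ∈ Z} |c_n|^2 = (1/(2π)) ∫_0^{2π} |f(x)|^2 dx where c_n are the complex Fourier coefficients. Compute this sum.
Σ |c_n|^2 = 193/2

Parseval equates the L^2 energy of f (normalised by 1/(2π)) with the ℓ^2 sum of its Fourier coefficients: (1/(2π)) ∫_0^{2π} |f|^2 = Σ |c_n|^2.
Compute the left side: (1/(2π)) [∫_0^π 7^2 dx + ∫_π^{2π} 12^2 dx] = (1/(2π)) · (49π + 144π) = (49 + 144)/2 = 193/2.
So Σ_{n ∈ Z} |c_n|^2 = 193/2.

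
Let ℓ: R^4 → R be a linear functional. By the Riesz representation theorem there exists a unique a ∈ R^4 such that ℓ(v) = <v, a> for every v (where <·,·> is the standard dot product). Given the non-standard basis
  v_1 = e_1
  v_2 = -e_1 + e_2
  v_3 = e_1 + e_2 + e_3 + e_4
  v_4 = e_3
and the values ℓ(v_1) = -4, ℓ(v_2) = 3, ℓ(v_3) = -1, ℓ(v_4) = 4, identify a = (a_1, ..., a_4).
a = (-4, -1, 4, 0)

Write a = (a_1, ..., a_4) in the standard basis. For each basis vector v_i, ℓ(v_i) = <v_i, a> is a linear equation in the a_j's. Collect the n equations into a matrix system V a = ℓ, where row i of V is v_i (expressed in the standard basis). Since V is invertible (lower-triangular with 1s on the diagonal, up to permutation), solve by back-substitution:
  V =
[[1, 0, 0, 0],
 [-1, 1, 0, 0],
 [1, 1, 1, 1],
 [0, 0, 1, 0]]
  V a = (-4, 3, -1, 4)
Solving gives a = (-4, -1, 4, 0).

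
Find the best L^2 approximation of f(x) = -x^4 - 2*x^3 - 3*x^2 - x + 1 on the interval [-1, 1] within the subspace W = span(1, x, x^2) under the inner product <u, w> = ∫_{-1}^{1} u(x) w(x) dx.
g(x) = -27*x^2/7 - 11*x/5 + 38/35

The best approximation g ∈ W is the orthogonal projection of f onto W. Writing g = a_0 + a_1 x + a_2 x^2, the coefficients solve the normal equations G · a = b where
  G_{ij} = <φ_i, φ_j> and b_i = <f, φ_i>, with φ_0 = 1, φ_1 = x, φ_2 = x^2.
G =
  [2, 0, 2/3]
  [0, 2/3, 0]
  [2/3, 0, 2/5],
b = (-2/5, -22/15, -86/105).
Solving gives a_0 = 38/35, a_1 = -11/5, a_2 = -27/7, so
  g(x) = -27*x^2/7 - 11*x/5 + 38/35.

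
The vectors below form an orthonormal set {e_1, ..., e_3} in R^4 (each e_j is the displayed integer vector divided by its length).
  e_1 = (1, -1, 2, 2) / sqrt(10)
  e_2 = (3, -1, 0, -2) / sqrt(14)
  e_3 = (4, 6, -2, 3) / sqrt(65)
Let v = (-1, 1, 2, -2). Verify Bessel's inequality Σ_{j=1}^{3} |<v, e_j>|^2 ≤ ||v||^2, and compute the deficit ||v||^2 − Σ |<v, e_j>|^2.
Σ |<v, e_j>|^2 = 18/13; ||v||^2 = 10; deficit = 112/13

Write each e_j = u_j / sqrt(<u_j, u_j>) where u_j is the displayed integer vector. Then <v, e_j> = <v, u_j> / sqrt(<u_j, u_j>), so |<v, e_j>|^2 = <v, u_j>^2 / <u_j, u_j>.
Coefficients: <v, e_1> = -2/sqrt(10), <v, e_2> = 0/sqrt(14), <v, e_3> = -8/sqrt(65).
Square and sum: Σ |<v, e_j>|^2 = 18/13.
Compute ||v||^2 = v·v = 10.
Deficit = 10 − 18/13 = 112/13 ≥ 0, confirming Bessel's inequality. (The deficit equals ||v − Σ <v,e_j> e_j||^2, the squared distance from v to span{e_j}.)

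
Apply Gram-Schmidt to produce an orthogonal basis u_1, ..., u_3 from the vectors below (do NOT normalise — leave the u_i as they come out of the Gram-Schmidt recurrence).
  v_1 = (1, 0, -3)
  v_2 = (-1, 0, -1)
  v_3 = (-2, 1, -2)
Orthogonal basis:
  u_1 = (1, 0, -3)
  u_2 = (-6/5, 0, -2/5)
  u_3 = (0, 1, 0)

Apply the Gram-Schmidt recurrence
  u_1 = v_1
  u_i = v_i − Σ_{j<i} ((v_i · u_j) / (u_j · u_j)) · u_j.

Step by step this gives:
  u_1 = (1, 0, -3)
  u_2 = (-6/5, 0, -2/5)
  u_3 = (0, 1, 0)

Orthogonality check:
  u_2 · u_1 = 0 (should be 0)
  u_3 · u_1 = 0 (should be 0)
  u_3 · u_2 = 0 (should be 0)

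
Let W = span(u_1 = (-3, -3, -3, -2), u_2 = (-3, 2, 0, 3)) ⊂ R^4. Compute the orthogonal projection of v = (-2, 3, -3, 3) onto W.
proj_W(v) = (-2142/673, 1113/673, -189/673, 120*2**(5/64)*3**(177/256)*5**(107/256)*7**(37/128)/343)

Set up U = [u_1 | ... | u_2] ∈ R^(4×2). The projector onto W = col(U) is P = U (U^T U)^(-1) U^T.
Compute U^T U =
  [31, -3]
  [-3, 22],
and U^T v = (0, 21).
Solve U^T U · c = U^T v for the coefficients: c = (63/673, 651/673). The projection is proj_W(v) = U c.
Check: (v - proj_W(v)) · u_1 = 0  (should be 0).
Check: (v - proj_W(v)) · u_2 = 0  (should be 0).
Result: proj_W(v) = (-2142/673, 1113/673, -189/673, 120*2**(5/64)*3**(177/256)*5**(107/256)*7**(37/128)/343).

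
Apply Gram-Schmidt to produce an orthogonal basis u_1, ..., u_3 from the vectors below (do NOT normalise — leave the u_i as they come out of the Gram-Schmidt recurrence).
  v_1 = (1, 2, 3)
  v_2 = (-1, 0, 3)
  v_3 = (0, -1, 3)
Orthogonal basis:
  u_1 = (1, 2, 3)
  u_2 = (-11/7, -8/7, 9/7)
  u_3 = (18/19, -18/19, 6/19)

Apply the Gram-Schmidt recurrence
  u_1 = v_1
  u_i = v_i − Σ_{j<i} ((v_i · u_j) / (u_j · u_j)) · u_j.

Step by step this gives:
  u_1 = (1, 2, 3)
  u_2 = (-11/7, -8/7, 9/7)
  u_3 = (18/19, -18/19, 6/19)

Orthogonality check:
  u_2 · u_1 = 0 (should be 0)
  u_3 · u_1 = 0 (should be 0)
  u_3 · u_2 = 0 (should be 0)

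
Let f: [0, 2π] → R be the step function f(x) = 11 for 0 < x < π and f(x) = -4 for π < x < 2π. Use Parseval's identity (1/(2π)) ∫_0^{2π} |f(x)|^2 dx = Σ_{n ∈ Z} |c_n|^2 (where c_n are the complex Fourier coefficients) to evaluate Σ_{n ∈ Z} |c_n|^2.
Σ |c_n|^2 = 137/2

Parseval equates the L^2 energy of f (normalised by 1/(2π)) with the ℓ^2 sum of its Fourier coefficients: (1/(2π)) ∫_0^{2π} |f|^2 = Σ |c_n|^2.
Compute the left side: (1/(2π)) [∫_0^π 11^2 dx + ∫_π^{2π} (-4)^2 dx] = (1/(2π)) · (121π + 16π) = (121 + 16)/2 = 137/2.
So Σ_{n ∈ Z} |c_n|^2 = 137/2.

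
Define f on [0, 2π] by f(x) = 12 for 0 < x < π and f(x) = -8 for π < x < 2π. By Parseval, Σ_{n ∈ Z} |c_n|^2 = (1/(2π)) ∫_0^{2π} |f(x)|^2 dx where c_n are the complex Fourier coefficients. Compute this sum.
Σ |c_n|^2 = 104

Parseval equates the L^2 energy of f (normalised by 1/(2π)) with the ℓ^2 sum of its Fourier coefficients: (1/(2π)) ∫_0^{2π} |f|^2 = Σ |c_n|^2.
Compute the left side: (1/(2π)) [∫_0^π 12^2 dx + ∫_π^{2π} (-8)^2 dx] = (1/(2π)) · (144π + 64π) = (144 + 64)/2 = 104.
So Σ_{n ∈ Z} |c_n|^2 = 104.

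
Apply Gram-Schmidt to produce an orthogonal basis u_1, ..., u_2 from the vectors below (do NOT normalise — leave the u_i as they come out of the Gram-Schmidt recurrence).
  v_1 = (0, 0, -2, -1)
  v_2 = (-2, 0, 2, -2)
Orthogonal basis:
  u_1 = (0, 0, -2, -1)
  u_2 = (-2, 0, 6/5, -12/5)

Apply the Gram-Schmidt recurrence
  u_1 = v_1
  u_i = v_i − Σ_{j<i} ((v_i · u_j) / (u_j · u_j)) · u_j.

Step by step this gives:
  u_1 = (0, 0, -2, -1)
  u_2 = (-2, 0, 6/5, -12/5)

Orthogonality check:
  u_2 · u_1 = 0 (should be 0)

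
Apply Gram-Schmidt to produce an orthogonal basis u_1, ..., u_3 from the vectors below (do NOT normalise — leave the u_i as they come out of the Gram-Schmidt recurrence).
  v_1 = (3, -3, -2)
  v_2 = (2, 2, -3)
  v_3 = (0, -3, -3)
Orthogonal basis:
  u_1 = (3, -3, -2)
  u_2 = (13/11, 31/11, -27/11)
  u_3 = (-51/26, -255/338, -306/169)

Apply the Gram-Schmidt recurrence
  u_1 = v_1
  u_i = v_i − Σ_{j<i} ((v_i · u_j) / (u_j · u_j)) · u_j.

Step by step this gives:
  u_1 = (3, -3, -2)
  u_2 = (13/11, 31/11, -27/11)
  u_3 = (-51/26, -255/338, -306/169)

Orthogonality check:
  u_2 · u_1 = 0 (should be 0)
  u_3 · u_1 = 0 (should be 0)
  u_3 · u_2 = 0 (should be 0)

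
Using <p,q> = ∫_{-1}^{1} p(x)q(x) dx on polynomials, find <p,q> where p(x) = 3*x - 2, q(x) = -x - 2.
<p,q> = 6

Expand the product: p(x)·q(x) = -3*x^2 - 4*x + 4.
∫_{-1}^{1} of each monomial x^k gives [2/(k+1) if k even, 0 if k odd]. Integrating term-by-term (or equivalently evaluating the antiderivative F(x) = -x^3 - 2*x^2 + 4*x at the endpoints):
  F(1) − F(−1) = 1 − (-5) = 6.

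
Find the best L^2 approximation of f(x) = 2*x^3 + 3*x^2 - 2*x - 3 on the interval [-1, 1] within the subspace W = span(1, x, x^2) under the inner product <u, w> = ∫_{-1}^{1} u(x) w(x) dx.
g(x) = 3*x^2 - 4*x/5 - 3

The best approximation g ∈ W is the orthogonal projection of f onto W. Writing g = a_0 + a_1 x + a_2 x^2, the coefficients solve the normal equations G · a = b where
  G_{ij} = <φ_i, φ_j> and b_i = <f, φ_i>, with φ_0 = 1, φ_1 = x, φ_2 = x^2.
G =
  [2, 0, 2/3]
  [0, 2/3, 0]
  [2/3, 0, 2/5],
b = (-4, -8/15, -4/5).
Solving gives a_0 = -3, a_1 = -4/5, a_2 = 3, so
  g(x) = 3*x^2 - 4*x/5 - 3.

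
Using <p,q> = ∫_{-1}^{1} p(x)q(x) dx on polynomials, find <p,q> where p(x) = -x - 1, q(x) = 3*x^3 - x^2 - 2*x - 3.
<p,q> = 34/5

Expand the product: p(x)·q(x) = -3*x^4 - 2*x^3 + 3*x^2 + 5*x + 3.
∫_{-1}^{1} of each monomial x^k gives [2/(k+1) if k even, 0 if k odd]. Integrating term-by-term (or equivalently evaluating the antiderivative F(x) = -3*x^5/5 - x^4/2 + x^3 + 5*x^2/2 + 3*x at the endpoints):
  F(1) − F(−1) = 27/5 − (-7/5) = 34/5.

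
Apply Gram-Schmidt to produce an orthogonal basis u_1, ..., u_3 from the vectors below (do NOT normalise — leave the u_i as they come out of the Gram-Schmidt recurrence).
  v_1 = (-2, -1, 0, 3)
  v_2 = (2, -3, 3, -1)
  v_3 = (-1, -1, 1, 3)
Orthogonal basis:
  u_1 = (-2, -1, 0, 3)
  u_2 = (10/7, -23/7, 3, -1/7)
  u_3 = (65/153, 80/153, 20/51, 70/153)

Apply the Gram-Schmidt recurrence
  u_1 = v_1
  u_i = v_i − Σ_{j<i} ((v_i · u_j) / (u_j · u_j)) · u_j.

Step by step this gives:
  u_1 = (-2, -1, 0, 3)
  u_2 = (10/7, -23/7, 3, -1/7)
  u_3 = (65/153, 80/153, 20/51, 70/153)

Orthogonality check:
  u_2 · u_1 = 0 (should be 0)
  u_3 · u_1 = 0 (should be 0)
  u_3 · u_2 = 0 (should be 0)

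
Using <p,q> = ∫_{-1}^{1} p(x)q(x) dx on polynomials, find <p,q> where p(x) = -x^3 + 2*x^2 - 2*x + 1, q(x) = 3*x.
<p,q> = -26/5

Expand the product: p(x)·q(x) = -3*x^4 + 6*x^3 - 6*x^2 + 3*x.
∫_{-1}^{1} of each monomial x^k gives [2/(k+1) if k even, 0 if k odd]. Integrating term-by-term (or equivalently evaluating the antiderivative F(x) = -3*x^5/5 + 3*x^4/2 - 2*x^3 + 3*x^2/2 at the endpoints):
  F(1) − F(−1) = 2/5 − (28/5) = -26/5.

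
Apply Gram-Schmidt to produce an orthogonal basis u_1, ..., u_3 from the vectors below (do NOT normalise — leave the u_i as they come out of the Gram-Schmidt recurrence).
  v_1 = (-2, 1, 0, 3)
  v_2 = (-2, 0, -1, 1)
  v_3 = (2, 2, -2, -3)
Orthogonal basis:
  u_1 = (-2, 1, 0, 3)
  u_2 = (-1, -1/2, -1, -1/2)
  u_3 = (22/35, 101/35, -9/5, -19/35)

Apply the Gram-Schmidt recurrence
  u_1 = v_1
  u_i = v_i − Σ_{j<i} ((v_i · u_j) / (u_j · u_j)) · u_j.

Step by step this gives:
  u_1 = (-2, 1, 0, 3)
  u_2 = (-1, -1/2, -1, -1/2)
  u_3 = (22/35, 101/35, -9/5, -19/35)

Orthogonality check:
  u_2 · u_1 = 0 (should be 0)
  u_3 · u_1 = 0 (should be 0)
  u_3 · u_2 = 0 (should be 0)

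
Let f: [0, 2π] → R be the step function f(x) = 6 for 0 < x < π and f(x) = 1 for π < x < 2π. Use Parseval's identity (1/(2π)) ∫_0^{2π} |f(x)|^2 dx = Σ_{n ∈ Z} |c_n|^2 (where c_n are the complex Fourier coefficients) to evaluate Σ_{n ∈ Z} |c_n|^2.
Σ |c_n|^2 = 37/2

Parseval equates the L^2 energy of f (normalised by 1/(2π)) with the ℓ^2 sum of its Fourier coefficients: (1/(2π)) ∫_0^{2π} |f|^2 = Σ |c_n|^2.
Compute the left side: (1/(2π)) [∫_0^π 6^2 dx + ∫_π^{2π} 1^2 dx] = (1/(2π)) · (36π + 1π) = (36 + 1)/2 = 37/2.
So Σ_{n ∈ Z} |c_n|^2 = 37/2.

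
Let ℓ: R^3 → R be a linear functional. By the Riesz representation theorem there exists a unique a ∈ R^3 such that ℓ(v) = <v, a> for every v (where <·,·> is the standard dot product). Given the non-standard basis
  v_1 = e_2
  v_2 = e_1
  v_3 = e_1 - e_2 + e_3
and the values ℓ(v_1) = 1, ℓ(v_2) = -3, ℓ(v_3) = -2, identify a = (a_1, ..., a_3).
a = (-3, 1, 2)

Write a = (a_1, ..., a_3) in the standard basis. For each basis vector v_i, ℓ(v_i) = <v_i, a> is a linear equation in the a_j's. Collect the n equations into a matrix system V a = ℓ, where row i of V is v_i (expressed in the standard basis). Since V is invertible (lower-triangular with 1s on the diagonal, up to permutation), solve by back-substitution:
  V =
[[0, 1, 0],
 [1, 0, 0],
 [1, -1, 1]]
  V a = (1, -3, -2)
Solving gives a = (-3, 1, 2).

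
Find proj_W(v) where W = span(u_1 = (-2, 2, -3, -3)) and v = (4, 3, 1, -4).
proj_W(v) = (-7/13, 7/13, -21/26, -21/26)

Set up U = [u_1 | ... | u_1] ∈ R^(4×1). The projector onto W = col(U) is P = U (U^T U)^(-1) U^T.
Compute U^T U =
  [26],
and U^T v = (7).
Solve U^T U · c = U^T v for the coefficients: c = (7/26). The projection is proj_W(v) = U c.
Check: (v - proj_W(v)) · u_1 = 0  (should be 0).
Result: proj_W(v) = (-7/13, 7/13, -21/26, -21/26).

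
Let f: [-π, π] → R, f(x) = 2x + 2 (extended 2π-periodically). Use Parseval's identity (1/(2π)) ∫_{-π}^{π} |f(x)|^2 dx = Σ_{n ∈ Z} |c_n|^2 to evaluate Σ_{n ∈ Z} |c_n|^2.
Σ |c_n|^2 = 4π^2/3 + 4

Expand and integrate term by term over [-π, π]:
  ∫ (2x)^2 dx = 4·(2π^3/3); ∫ 2·2·(2)·x dx = 0 (odd integrand); ∫ 2^2 dx = 4·2π.
So (1/(2π)) ∫_{-π}^{π} (2x + 2)^2 dx = 4π^2/3 + 4 = 4π^2/3 + 4.
Parseval ⇒ Σ |c_n|^2 = 4π^2/3 + 4.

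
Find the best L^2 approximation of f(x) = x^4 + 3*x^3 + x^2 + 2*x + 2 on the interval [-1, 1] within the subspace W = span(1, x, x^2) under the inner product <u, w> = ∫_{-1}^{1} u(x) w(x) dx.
g(x) = 13*x^2/7 + 19*x/5 + 67/35

The best approximation g ∈ W is the orthogonal projection of f onto W. Writing g = a_0 + a_1 x + a_2 x^2, the coefficients solve the normal equations G · a = b where
  G_{ij} = <φ_i, φ_j> and b_i = <f, φ_i>, with φ_0 = 1, φ_1 = x, φ_2 = x^2.
G =
  [2, 0, 2/3]
  [0, 2/3, 0]
  [2/3, 0, 2/5],
b = (76/15, 38/15, 212/105).
Solving gives a_0 = 67/35, a_1 = 19/5, a_2 = 13/7, so
  g(x) = 13*x^2/7 + 19*x/5 + 67/35.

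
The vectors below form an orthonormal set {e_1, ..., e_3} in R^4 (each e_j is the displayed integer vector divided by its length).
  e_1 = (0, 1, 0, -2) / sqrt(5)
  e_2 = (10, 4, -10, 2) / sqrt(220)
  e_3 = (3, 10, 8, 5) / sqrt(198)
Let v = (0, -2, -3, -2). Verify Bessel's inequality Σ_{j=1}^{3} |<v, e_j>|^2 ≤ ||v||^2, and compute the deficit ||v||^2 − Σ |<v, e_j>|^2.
Σ |<v, e_j>|^2 = 17; ||v||^2 = 17; deficit = 0

Write each e_j = u_j / sqrt(<u_j, u_j>) where u_j is the displayed integer vector. Then <v, e_j> = <v, u_j> / sqrt(<u_j, u_j>), so |<v, e_j>|^2 = <v, u_j>^2 / <u_j, u_j>.
Coefficients: <v, e_1> = 2/sqrt(5), <v, e_2> = 18/sqrt(220), <v, e_3> = -54/sqrt(198).
Square and sum: Σ |<v, e_j>|^2 = 17.
Compute ||v||^2 = v·v = 17.
Deficit = 17 − 17 = 0 ≥ 0, confirming Bessel's inequality. (The deficit equals ||v − Σ <v,e_j> e_j||^2, the squared distance from v to span{e_j}.)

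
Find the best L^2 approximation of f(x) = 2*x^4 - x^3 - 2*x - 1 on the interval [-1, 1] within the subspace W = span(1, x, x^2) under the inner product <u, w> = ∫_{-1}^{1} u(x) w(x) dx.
g(x) = 12*x^2/7 - 13*x/5 - 41/35

The best approximation g ∈ W is the orthogonal projection of f onto W. Writing g = a_0 + a_1 x + a_2 x^2, the coefficients solve the normal equations G · a = b where
  G_{ij} = <φ_i, φ_j> and b_i = <f, φ_i>, with φ_0 = 1, φ_1 = x, φ_2 = x^2.
G =
  [2, 0, 2/3]
  [0, 2/3, 0]
  [2/3, 0, 2/5],
b = (-6/5, -26/15, -2/21).
Solving gives a_0 = -41/35, a_1 = -13/5, a_2 = 12/7, so
  g(x) = 12*x^2/7 - 13*x/5 - 41/35.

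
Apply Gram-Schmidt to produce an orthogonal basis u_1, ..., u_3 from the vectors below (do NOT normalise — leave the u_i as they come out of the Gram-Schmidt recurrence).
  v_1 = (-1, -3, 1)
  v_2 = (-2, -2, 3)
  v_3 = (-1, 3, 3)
Orthogonal basis:
  u_1 = (-1, -3, 1)
  u_2 = (-1, 1, 2)
  u_3 = (7/33, -1/33, 4/33)

Apply the Gram-Schmidt recurrence
  u_1 = v_1
  u_i = v_i − Σ_{j<i} ((v_i · u_j) / (u_j · u_j)) · u_j.

Step by step this gives:
  u_1 = (-1, -3, 1)
  u_2 = (-1, 1, 2)
  u_3 = (7/33, -1/33, 4/33)

Orthogonality check:
  u_2 · u_1 = 0 (should be 0)
  u_3 · u_1 = 0 (should be 0)
  u_3 · u_2 = 0 (should be 0)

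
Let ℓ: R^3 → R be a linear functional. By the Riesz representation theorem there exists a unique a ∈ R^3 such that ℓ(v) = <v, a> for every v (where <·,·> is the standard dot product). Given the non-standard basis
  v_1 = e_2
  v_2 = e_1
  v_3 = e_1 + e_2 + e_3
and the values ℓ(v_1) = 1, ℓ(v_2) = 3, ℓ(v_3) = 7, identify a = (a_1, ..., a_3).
a = (3, 1, 3)

Write a = (a_1, ..., a_3) in the standard basis. For each basis vector v_i, ℓ(v_i) = <v_i, a> is a linear equation in the a_j's. Collect the n equations into a matrix system V a = ℓ, where row i of V is v_i (expressed in the standard basis). Since V is invertible (lower-triangular with 1s on the diagonal, up to permutation), solve by back-substitution:
  V =
[[0, 1, 0],
 [1, 0, 0],
 [1, 1, 1]]
  V a = (1, 3, 7)
Solving gives a = (3, 1, 3).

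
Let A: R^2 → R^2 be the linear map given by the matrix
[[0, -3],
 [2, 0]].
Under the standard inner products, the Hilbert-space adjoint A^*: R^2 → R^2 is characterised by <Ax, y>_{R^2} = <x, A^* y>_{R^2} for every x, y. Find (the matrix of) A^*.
A^* = A^T =
[[0, 2],
 [-3, 0]]

For real matrices with standard dot products, the defining identity <Ax, y> = <x, A^* y> gives (Ax)^T y = x^T (A^*) y, i.e. x^T A^T y = x^T (A^*) y. Since this holds for all x, y, we must have A^* = A^T. Therefore
A^* =
[[0, 2],
 [-3, 0]].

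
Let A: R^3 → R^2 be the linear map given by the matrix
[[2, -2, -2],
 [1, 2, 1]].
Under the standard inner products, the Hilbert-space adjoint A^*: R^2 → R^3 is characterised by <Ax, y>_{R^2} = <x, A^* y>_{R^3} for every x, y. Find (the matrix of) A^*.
A^* = A^T =
[[2, 1],
 [-2, 2],
 [-2, 1]]

For real matrices with standard dot products, the defining identity <Ax, y> = <x, A^* y> gives (Ax)^T y = x^T (A^*) y, i.e. x^T A^T y = x^T (A^*) y. Since this holds for all x, y, we must have A^* = A^T. Therefore
A^* =
[[2, 1],
 [-2, 2],
 [-2, 1]].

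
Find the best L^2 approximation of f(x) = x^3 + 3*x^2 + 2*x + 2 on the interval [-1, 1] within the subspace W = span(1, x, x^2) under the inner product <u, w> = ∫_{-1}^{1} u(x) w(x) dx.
g(x) = 3*x^2 + 13*x/5 + 2

The best approximation g ∈ W is the orthogonal projection of f onto W. Writing g = a_0 + a_1 x + a_2 x^2, the coefficients solve the normal equations G · a = b where
  G_{ij} = <φ_i, φ_j> and b_i = <f, φ_i>, with φ_0 = 1, φ_1 = x, φ_2 = x^2.
G =
  [2, 0, 2/3]
  [0, 2/3, 0]
  [2/3, 0, 2/5],
b = (6, 26/15, 38/15).
Solving gives a_0 = 2, a_1 = 13/5, a_2 = 3, so
  g(x) = 3*x^2 + 13*x/5 + 2.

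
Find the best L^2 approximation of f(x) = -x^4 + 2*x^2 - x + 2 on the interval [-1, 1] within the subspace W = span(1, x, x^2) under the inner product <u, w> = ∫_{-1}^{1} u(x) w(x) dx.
g(x) = 8*x^2/7 - x + 73/35

The best approximation g ∈ W is the orthogonal projection of f onto W. Writing g = a_0 + a_1 x + a_2 x^2, the coefficients solve the normal equations G · a = b where
  G_{ij} = <φ_i, φ_j> and b_i = <f, φ_i>, with φ_0 = 1, φ_1 = x, φ_2 = x^2.
G =
  [2, 0, 2/3]
  [0, 2/3, 0]
  [2/3, 0, 2/5],
b = (74/15, -2/3, 194/105).
Solving gives a_0 = 73/35, a_1 = -1, a_2 = 8/7, so
  g(x) = 8*x^2/7 - x + 73/35.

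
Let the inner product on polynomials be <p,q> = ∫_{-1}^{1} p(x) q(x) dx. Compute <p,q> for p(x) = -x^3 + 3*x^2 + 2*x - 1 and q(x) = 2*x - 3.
<p,q> = 28/15

Expand the product: p(x)·q(x) = -2*x^4 + 9*x^3 - 5*x^2 - 8*x + 3.
∫_{-1}^{1} of each monomial x^k gives [2/(k+1) if k even, 0 if k odd]. Integrating term-by-term (or equivalently evaluating the antiderivative F(x) = -2*x^5/5 + 9*x^4/4 - 5*x^3/3 - 4*x^2 + 3*x at the endpoints):
  F(1) − F(−1) = -49/60 − (-161/60) = 28/15.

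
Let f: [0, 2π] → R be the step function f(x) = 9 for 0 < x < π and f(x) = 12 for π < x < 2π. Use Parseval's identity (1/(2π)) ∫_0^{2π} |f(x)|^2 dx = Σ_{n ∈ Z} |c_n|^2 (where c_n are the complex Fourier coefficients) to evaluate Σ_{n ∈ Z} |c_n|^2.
Σ |c_n|^2 = 225/2

Parseval equates the L^2 energy of f (normalised by 1/(2π)) with the ℓ^2 sum of its Fourier coefficients: (1/(2π)) ∫_0^{2π} |f|^2 = Σ |c_n|^2.
Compute the left side: (1/(2π)) [∫_0^π 9^2 dx + ∫_π^{2π} 12^2 dx] = (1/(2π)) · (81π + 144π) = (81 + 144)/2 = 225/2.
So Σ_{n ∈ Z} |c_n|^2 = 225/2.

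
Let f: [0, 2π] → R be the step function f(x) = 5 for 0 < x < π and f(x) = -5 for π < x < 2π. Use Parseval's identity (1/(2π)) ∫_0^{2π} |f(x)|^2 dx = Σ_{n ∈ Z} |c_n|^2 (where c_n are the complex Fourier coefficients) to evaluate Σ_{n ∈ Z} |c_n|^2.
Σ |c_n|^2 = 25

Parseval equates the L^2 energy of f (normalised by 1/(2π)) with the ℓ^2 sum of its Fourier coefficients: (1/(2π)) ∫_0^{2π} |f|^2 = Σ |c_n|^2.
Compute the left side: (1/(2π)) [∫_0^π 5^2 dx + ∫_π^{2π} (-5)^2 dx] = (1/(2π)) · (25π + 25π) = (25 + 25)/2 = 25.
So Σ_{n ∈ Z} |c_n|^2 = 25.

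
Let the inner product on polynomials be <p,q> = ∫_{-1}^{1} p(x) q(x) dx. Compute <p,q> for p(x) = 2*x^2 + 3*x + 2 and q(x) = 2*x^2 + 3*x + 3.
<p,q> = 394/15

Expand the product: p(x)·q(x) = 4*x^4 + 12*x^3 + 19*x^2 + 15*x + 6.
∫_{-1}^{1} of each monomial x^k gives [2/(k+1) if k even, 0 if k odd]. Integrating term-by-term (or equivalently evaluating the antiderivative F(x) = 4*x^5/5 + 3*x^4 + 19*x^3/3 + 15*x^2/2 + 6*x at the endpoints):
  F(1) − F(−1) = 709/30 − (-79/30) = 394/15.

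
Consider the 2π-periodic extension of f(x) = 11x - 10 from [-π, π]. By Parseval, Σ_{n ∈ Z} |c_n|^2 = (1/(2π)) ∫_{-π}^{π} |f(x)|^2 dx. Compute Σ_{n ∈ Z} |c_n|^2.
Σ |c_n|^2 = 121π^2/3 + 100

Expand and integrate term by term over [-π, π]:
  ∫ (11x)^2 dx = 121·(2π^3/3); ∫ 2·11·(-10)·x dx = 0 (odd integrand); ∫ (-10)^2 dx = 100·2π.
So (1/(2π)) ∫_{-π}^{π} (11x - 10)^2 dx = 121π^2/3 + 100 = 121π^2/3 + 100.
Parseval ⇒ Σ |c_n|^2 = 121π^2/3 + 100.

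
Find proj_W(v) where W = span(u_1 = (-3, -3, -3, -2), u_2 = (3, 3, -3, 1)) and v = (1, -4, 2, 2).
proj_W(v) = (-81/83, -81/83, 195/83, -8/83)

Set up U = [u_1 | ... | u_2] ∈ R^(4×2). The projector onto W = col(U) is P = U (U^T U)^(-1) U^T.
Compute U^T U =
  [31, -11]
  [-11, 28],
and U^T v = (-1, -13).
Solve U^T U · c = U^T v for the coefficients: c = (-19/83, -46/83). The projection is proj_W(v) = U c.
Check: (v - proj_W(v)) · u_1 = 0  (should be 0).
Check: (v - proj_W(v)) · u_2 = 0  (should be 0).
Result: proj_W(v) = (-81/83, -81/83, 195/83, -8/83).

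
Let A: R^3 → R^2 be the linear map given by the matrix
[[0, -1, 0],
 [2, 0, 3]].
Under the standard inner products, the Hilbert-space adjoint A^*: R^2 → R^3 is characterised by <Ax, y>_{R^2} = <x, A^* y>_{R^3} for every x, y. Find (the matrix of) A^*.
A^* = A^T =
[[0, 2],
 [-1, 0],
 [0, 3]]

For real matrices with standard dot products, the defining identity <Ax, y> = <x, A^* y> gives (Ax)^T y = x^T (A^*) y, i.e. x^T A^T y = x^T (A^*) y. Since this holds for all x, y, we must have A^* = A^T. Therefore
A^* =
[[0, 2],
 [-1, 0],
 [0, 3]].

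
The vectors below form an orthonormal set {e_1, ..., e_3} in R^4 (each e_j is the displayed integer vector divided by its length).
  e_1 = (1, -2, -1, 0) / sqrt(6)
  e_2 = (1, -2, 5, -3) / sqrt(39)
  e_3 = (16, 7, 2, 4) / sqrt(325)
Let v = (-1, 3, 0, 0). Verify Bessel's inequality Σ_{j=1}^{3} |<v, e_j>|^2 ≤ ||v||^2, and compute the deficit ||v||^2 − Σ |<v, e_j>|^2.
Σ |<v, e_j>|^2 = 19/2; ||v||^2 = 10; deficit = 1/2

Write each e_j = u_j / sqrt(<u_j, u_j>) where u_j is the displayed integer vector. Then <v, e_j> = <v, u_j> / sqrt(<u_j, u_j>), so |<v, e_j>|^2 = <v, u_j>^2 / <u_j, u_j>.
Coefficients: <v, e_1> = -7/sqrt(6), <v, e_2> = -7/sqrt(39), <v, e_3> = 5/sqrt(325).
Square and sum: Σ |<v, e_j>|^2 = 19/2.
Compute ||v||^2 = v·v = 10.
Deficit = 10 − 19/2 = 1/2 ≥ 0, confirming Bessel's inequality. (The deficit equals ||v − Σ <v,e_j> e_j||^2, the squared distance from v to span{e_j}.)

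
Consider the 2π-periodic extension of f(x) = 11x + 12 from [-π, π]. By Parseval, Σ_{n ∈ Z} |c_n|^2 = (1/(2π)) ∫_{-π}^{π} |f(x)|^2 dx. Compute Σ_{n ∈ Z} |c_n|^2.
Σ |c_n|^2 = 121π^2/3 + 144

Expand and integrate term by term over [-π, π]:
  ∫ (11x)^2 dx = 121·(2π^3/3); ∫ 2·11·(12)·x dx = 0 (odd integrand); ∫ 12^2 dx = 144·2π.
So (1/(2π)) ∫_{-π}^{π} (11x + 12)^2 dx = 121π^2/3 + 144 = 121π^2/3 + 144.
Parseval ⇒ Σ |c_n|^2 = 121π^2/3 + 144.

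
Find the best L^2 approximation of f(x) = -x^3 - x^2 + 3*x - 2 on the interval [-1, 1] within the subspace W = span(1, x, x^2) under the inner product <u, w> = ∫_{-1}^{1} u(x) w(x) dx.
g(x) = -x^2 + 12*x/5 - 2

The best approximation g ∈ W is the orthogonal projection of f onto W. Writing g = a_0 + a_1 x + a_2 x^2, the coefficients solve the normal equations G · a = b where
  G_{ij} = <φ_i, φ_j> and b_i = <f, φ_i>, with φ_0 = 1, φ_1 = x, φ_2 = x^2.
G =
  [2, 0, 2/3]
  [0, 2/3, 0]
  [2/3, 0, 2/5],
b = (-14/3, 8/5, -26/15).
Solving gives a_0 = -2, a_1 = 12/5, a_2 = -1, so
  g(x) = -x^2 + 12*x/5 - 2.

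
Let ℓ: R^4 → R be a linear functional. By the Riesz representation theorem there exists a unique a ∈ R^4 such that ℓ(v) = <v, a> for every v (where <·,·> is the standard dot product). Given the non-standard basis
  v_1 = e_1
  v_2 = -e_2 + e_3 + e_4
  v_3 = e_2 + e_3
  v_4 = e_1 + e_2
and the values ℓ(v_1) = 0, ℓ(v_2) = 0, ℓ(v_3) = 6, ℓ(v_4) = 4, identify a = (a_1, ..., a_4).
a = (0, 4, 2, 2)

Write a = (a_1, ..., a_4) in the standard basis. For each basis vector v_i, ℓ(v_i) = <v_i, a> is a linear equation in the a_j's. Collect the n equations into a matrix system V a = ℓ, where row i of V is v_i (expressed in the standard basis). Since V is invertible (lower-triangular with 1s on the diagonal, up to permutation), solve by back-substitution:
  V =
[[1, 0, 0, 0],
 [0, -1, 1, 1],
 [0, 1, 1, 0],
 [1, 1, 0, 0]]
  V a = (0, 0, 6, 4)
Solving gives a = (0, 4, 2, 2).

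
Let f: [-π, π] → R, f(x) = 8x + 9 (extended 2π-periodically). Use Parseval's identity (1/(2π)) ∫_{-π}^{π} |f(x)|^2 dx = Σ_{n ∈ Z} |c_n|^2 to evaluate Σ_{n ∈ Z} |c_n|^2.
Σ |c_n|^2 = 64π^2/3 + 81

Expand and integrate term by term over [-π, π]:
  ∫ (8x)^2 dx = 64·(2π^3/3); ∫ 2·8·(9)·x dx = 0 (odd integrand); ∫ 9^2 dx = 81·2π.
So (1/(2π)) ∫_{-π}^{π} (8x + 9)^2 dx = 64π^2/3 + 81 = 64π^2/3 + 81.
Parseval ⇒ Σ |c_n|^2 = 64π^2/3 + 81.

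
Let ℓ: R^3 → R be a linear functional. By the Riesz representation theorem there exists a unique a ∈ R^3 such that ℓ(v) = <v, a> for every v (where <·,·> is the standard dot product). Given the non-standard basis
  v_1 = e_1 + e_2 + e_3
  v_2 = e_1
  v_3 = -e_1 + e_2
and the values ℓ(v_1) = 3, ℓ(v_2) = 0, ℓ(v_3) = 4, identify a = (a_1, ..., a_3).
a = (0, 4, -1)

Write a = (a_1, ..., a_3) in the standard basis. For each basis vector v_i, ℓ(v_i) = <v_i, a> is a linear equation in the a_j's. Collect the n equations into a matrix system V a = ℓ, where row i of V is v_i (expressed in the standard basis). Since V is invertible (lower-triangular with 1s on the diagonal, up to permutation), solve by back-substitution:
  V =
[[1, 1, 1],
 [1, 0, 0],
 [-1, 1, 0]]
  V a = (3, 0, 4)
Solving gives a = (0, 4, -1).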